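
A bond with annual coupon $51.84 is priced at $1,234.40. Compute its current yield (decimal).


Formula: Current yield = annual coupon / price
Substituting: CY = $51.84 / $1,234.40
CY = 0.041996

0.041996


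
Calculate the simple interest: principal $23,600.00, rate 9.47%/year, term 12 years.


Formula: I = P * r * t
Substituting: I = $23,600.00 * 0.0947 * 12
Step: I = $23,600.00 * 1.1364
I = $26,819.04

$26,819.04


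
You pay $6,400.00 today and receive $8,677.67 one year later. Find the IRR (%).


Formula: IRR = C1/C0 - 1
Substituting: IRR = $8,677.67 / $6,400.00 - 1
Ratio: 1.355886 - 1 = 0.355886
IRR = 35.5886%

35.5886%


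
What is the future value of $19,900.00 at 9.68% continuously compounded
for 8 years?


Formula: FV = P * e^(r*t)
Exponent: r*t = 0.0968 * 8 = 0.7744
e^(0.7744) = 2.16929
FV = $19,900.00 * 2.16929 = $43,168.87

$43,168.87


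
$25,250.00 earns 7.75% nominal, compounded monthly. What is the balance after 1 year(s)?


Formula: FV = P * (1 + r/m)^(m*t)
Period rate: r/m = 0.0775 / 12 = 0.006458
Total periods: m*t = 12 * 1 = 12
Growth factor: (1 + 0.006458)^12 = 1.080313
FV = $25,250.00 * 1.080313 = $27,277.90

$27,277.90


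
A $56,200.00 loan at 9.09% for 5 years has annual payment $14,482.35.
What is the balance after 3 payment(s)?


Formula: Balance = PV*(1+r)^k - PMT*((1+r)^k - 1)/r
Growth: (1 + 0.0909)^3 = 1.29824
Accumulated factor: ((1+r)^k - 1)/r = 3.280963
Balance = $56,200.00 * 1.29824 - $14,482.35 * 3.280963
Balance = $25,445.01

$25,445.01


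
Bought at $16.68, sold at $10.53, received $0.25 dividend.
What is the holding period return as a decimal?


Formula: HPR = (P1 - P0 + D) / P0
Gain: $10.53 - $16.68 + $0.25 = -$5.90
HPR = -$5.90 / $16.68 = -0.3537

-0.3537


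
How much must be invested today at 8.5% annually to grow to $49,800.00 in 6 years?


Formula: PV = FV / (1 + r)^n
Substituting: PV = $49,800.00 / (1 + 0.085)^6
Discount factor: (1.085)^6 = 1.631468
PV = $49,800.00 / 1.631468 = $30,524.67

$30,524.67


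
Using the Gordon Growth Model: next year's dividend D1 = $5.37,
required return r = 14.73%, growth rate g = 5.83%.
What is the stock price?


Formula: P = D1 / (r - g)
Spread: r - g = 0.1473 - 0.0583 = 0.089
Substituting: P = $5.37 / 0.089
P = $60.34

$60.34


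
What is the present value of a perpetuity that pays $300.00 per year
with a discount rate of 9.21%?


Formula: PV = C / r
Substituting: PV = $300.00 / 0.0921
PV = $3,257.33

$3,257.33


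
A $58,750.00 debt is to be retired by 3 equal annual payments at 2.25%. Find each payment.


Formula: PMT = PV * r / (1 - (1+r)^(-n))
Denominator: 1 - (1 + 0.0225)^(-3) = 0.064573
Numerator: $58,750.00 * 0.0225 = 1321.875
PMT = 1321.875 / 0.064573 = $20,471.12

$20,471.12


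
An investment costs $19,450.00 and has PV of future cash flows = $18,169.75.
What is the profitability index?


Formula: PI = PV(cash flows) / initial investment
Substituting: PI = $18,169.75 / $19,450.00
PI = 0.9342

0.9342


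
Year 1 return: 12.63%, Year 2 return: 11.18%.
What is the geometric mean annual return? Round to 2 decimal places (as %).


Formula: Geometric mean = ((1+r1)*(1+r2))^(1/2) - 1
Product: (1 + 0.1263) * (1 + 0.1118) = 1.1263 * 1.1118 = 1.25222
Square root: 1.25222^0.5 = 1.119027
Geometric mean = 1.119027 - 1 = 0.119027
As percentage: 11.90%

11.90%


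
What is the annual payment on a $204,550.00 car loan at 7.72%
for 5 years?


Formula: PMT = PV * r / (1 - (1+r)^(-n))
Denominator: 1 - (1 + 0.0772)^(-5) = 0.310525
Numerator: $204,550.00 * 0.0772 = 15791.26
PMT = 15791.26 / 0.310525 = $50,853.36

$50,853.36


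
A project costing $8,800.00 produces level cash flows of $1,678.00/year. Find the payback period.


Formula: Payback = investment / annual cash flow
Substituting: Payback = $8,800.00 / $1,678.00
Payback = 5.2443 years

5.2443 years


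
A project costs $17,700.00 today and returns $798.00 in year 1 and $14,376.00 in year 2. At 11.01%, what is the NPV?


Formula: NPV = C0 + C1/(1+r) + C2/(1+r)^2
Discount C1: $798.00 / (1 + 0.1101) = $718.85
Discount C2: $14,376.00 / (1 + 0.1101)^2 = $11,665.78
NPV = -$17,700.00 + $718.85 + $11,665.78 = -$5,315.36

-$5,315.36


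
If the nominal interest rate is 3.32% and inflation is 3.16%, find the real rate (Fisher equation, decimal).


Formula: (1 + r_real) = (1 + r_nom) / (1 + inflation)
Substituting: (1 + r_real) = 1.0332 / 1.0316
(1 + r_real) = 1.001551
r_real = 1.001551 - 1 = 0.001551

0.001551


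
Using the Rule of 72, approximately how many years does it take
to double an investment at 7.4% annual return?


Formula: Years ≈ 72 / r
Substituting: Years ≈ 72 / 7.4
Years ≈ 9.7

9.7 years


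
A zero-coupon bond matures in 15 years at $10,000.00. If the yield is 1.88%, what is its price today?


Formula: Price = FV / (1 + r)^n
Substituting: Price = $10,000.00 / (1 + 0.0188)^15
Discount factor: (1.0188)^15 = 1.322312
Price = $10,000.00 / 1.322312 = $7,562.51

$7,562.51


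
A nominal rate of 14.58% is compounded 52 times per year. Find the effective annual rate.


Formula: EAR = (1 + r/m)^m - 1
Period rate: r/m = 0.1458 / 52 = 0.002804
Compounding: (1 + 0.002804)^52 = 1.156729
EAR = 1.156729 - 1 = 0.156729

0.156729


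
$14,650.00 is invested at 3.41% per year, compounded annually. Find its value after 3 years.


Formula: FV = P * (1 + r)^n
Substituting: FV = $14,650.00 * (1 + 0.0341)^3
Growth factor: (1.0341)^3 = 1.105828
FV = $14,650.00 * 1.105828 = $16,200.38

$16,200.38


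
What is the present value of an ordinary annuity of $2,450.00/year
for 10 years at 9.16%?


Formula: PV = PMT * (1 - (1+r)^(-n)) / r
Discount factor: (1 + 0.0916)^(-10) = 0.41626
Bracket: 1 - 0.41626 = 0.58374
PV = $2,450.00 * 0.58374 / 0.0916 = $15,613.13

$15,613.13


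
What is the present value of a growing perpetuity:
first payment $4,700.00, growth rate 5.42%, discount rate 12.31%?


Formula: PV = C / (r - g)
Spread: r - g = 0.1231 - 0.0542 = 0.0689
Substituting: PV = $4,700.00 / 0.0689
PV = $68,214.80

$68,214.80


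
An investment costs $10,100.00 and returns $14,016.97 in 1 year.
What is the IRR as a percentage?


Formula: IRR = C1/C0 - 1
Substituting: IRR = $14,016.97 / $10,100.00 - 1
Ratio: 1.387819 - 1 = 0.387819
IRR = 38.7819%

38.7819%


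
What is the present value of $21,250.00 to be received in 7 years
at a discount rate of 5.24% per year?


Formula: PV = FV / (1 + r)^n
Substituting: PV = $21,250.00 / (1 + 0.0524)^7
Discount factor: (1.0524)^7 = 1.429769
PV = $21,250.00 / 1.429769 = $14,862.54

$14,862.54


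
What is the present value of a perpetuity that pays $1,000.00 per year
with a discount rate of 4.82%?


Formula: PV = C / r
Substituting: PV = $1,000.00 / 0.0482
PV = $20,746.89

$20,746.89


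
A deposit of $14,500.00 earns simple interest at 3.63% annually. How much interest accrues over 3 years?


Formula: I = P * r * t
Substituting: I = $14,500.00 * 0.0363 * 3
Step: I = $14,500.00 * 0.1089
I = $1,579.05

$1,579.05


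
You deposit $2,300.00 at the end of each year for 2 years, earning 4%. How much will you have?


Formula: FV = PMT * ((1+r)^n - 1) / r
Growth factor: (1 + 0.04)^2 = 1.0816
Numerator: 1.0816 - 1 = 0.0816
FV = $2,300.00 * 0.0816 / 0.04 = $4,692.00

$4,692.00


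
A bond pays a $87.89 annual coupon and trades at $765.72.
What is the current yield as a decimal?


Formula: Current yield = annual coupon / price
Substituting: CY = $87.89 / $765.72
CY = 0.114781

0.114781


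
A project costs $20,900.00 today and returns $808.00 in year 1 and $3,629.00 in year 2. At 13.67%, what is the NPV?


Formula: NPV = C0 + C1/(1+r) + C2/(1+r)^2
Discount C1: $808.00 / (1 + 0.1367) = $710.83
Discount C2: $3,629.00 / (1 + 0.1367)^2 = $2,808.63
NPV = -$20,900.00 + $710.83 + $2,808.63 = -$17,380.54

-$17,380.54


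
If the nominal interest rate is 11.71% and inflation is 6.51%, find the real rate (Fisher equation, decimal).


Formula: (1 + r_real) = (1 + r_nom) / (1 + inflation)
Substituting: (1 + r_real) = 1.1171 / 1.0651
(1 + r_real) = 1.048822
r_real = 1.048822 - 1 = 0.048822

0.048822


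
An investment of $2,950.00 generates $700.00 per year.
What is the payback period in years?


Formula: Payback = investment / annual cash flow
Substituting: Payback = $2,950.00 / $700.00
Payback = 4.2143 years

4.2143 years


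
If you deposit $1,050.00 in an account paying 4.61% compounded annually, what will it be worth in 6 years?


Formula: FV = P * (1 + r)^n
Substituting: FV = $1,050.00 * (1 + 0.0461)^6
Growth factor: (1.0461)^6 = 1.310507
FV = $1,050.00 * 1.310507 = $1,376.03

$1,376.03


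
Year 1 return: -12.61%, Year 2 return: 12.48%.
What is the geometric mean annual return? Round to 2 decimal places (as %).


Formula: Geometric mean = ((1+r1)*(1+r2))^(1/2) - 1
Product: (1 + -0.1261) * (1 + 0.1248) = 0.8739 * 1.1248 = 0.982963
Square root: 0.982963^0.5 = 0.991445
Geometric mean = 0.991445 - 1 = -0.008555
As percentage: -0.86%

-0.86%


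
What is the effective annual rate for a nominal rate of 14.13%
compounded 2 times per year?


Formula: EAR = (1 + r/m)^m - 1
Period rate: r/m = 0.1413 / 2 = 0.07065
Compounding: (1 + 0.07065)^2 = 1.146291
EAR = 1.146291 - 1 = 0.146291

0.146291


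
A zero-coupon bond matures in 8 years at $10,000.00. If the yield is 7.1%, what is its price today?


Formula: Price = FV / (1 + r)^n
Substituting: Price = $10,000.00 / (1 + 0.071)^8
Discount factor: (1.071)^8 = 1.731075
Price = $10,000.00 / 1.731075 = $5,776.76

$5,776.76


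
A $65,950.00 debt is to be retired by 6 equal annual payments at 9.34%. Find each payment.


Formula: PMT = PV * r / (1 - (1+r)^(-n))
Denominator: 1 - (1 + 0.0934)^(-6) = 0.414771
Numerator: $65,950.00 * 0.0934 = 6159.73
PMT = 6159.73 / 0.414771 = $14,850.91

$14,850.91


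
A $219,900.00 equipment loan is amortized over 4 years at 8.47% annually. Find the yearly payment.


Formula: PMT = PV * r / (1 - (1+r)^(-n))
Denominator: 1 - (1 + 0.0847)^(-4) = 0.277627
Numerator: $219,900.00 * 0.0847 = 18625.53
PMT = 18625.53 / 0.277627 = $67,088.30

$67,088.30


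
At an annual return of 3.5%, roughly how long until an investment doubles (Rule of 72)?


Formula: Years ≈ 72 / r
Substituting: Years ≈ 72 / 3.5
Years ≈ 20.6

20.6 years


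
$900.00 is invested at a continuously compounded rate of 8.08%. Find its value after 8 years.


Formula: FV = P * e^(r*t)
Exponent: r*t = 0.0808 * 8 = 0.6464
e^(0.6464) = 1.908657
FV = $900.00 * 1.908657 = $1,717.79

$1,717.79


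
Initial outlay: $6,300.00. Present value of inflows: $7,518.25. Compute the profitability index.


Formula: PI = PV(cash flows) / initial investment
Substituting: PI = $7,518.25 / $6,300.00
PI = 1.1934

1.1934


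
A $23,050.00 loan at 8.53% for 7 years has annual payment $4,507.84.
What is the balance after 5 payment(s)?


Formula: Balance = PV*(1+r)^k - PMT*((1+r)^k - 1)/r
Growth: (1 + 0.0853)^5 = 1.505737
Accumulated factor: ((1+r)^k - 1)/r = 5.928917
Balance = $23,050.00 * 1.505737 - $4,507.84 * 5.928917
Balance = $7,980.62

$7,980.62


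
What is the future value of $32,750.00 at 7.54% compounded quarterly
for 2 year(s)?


Formula: FV = P * (1 + r/m)^(m*t)
Period rate: r/m = 0.0754 / 4 = 0.01885
Total periods: m*t = 4 * 2 = 8
Growth factor: (1 + 0.01885)^8 = 1.161133
FV = $32,750.00 * 1.161133 = $38,027.11

$38,027.11


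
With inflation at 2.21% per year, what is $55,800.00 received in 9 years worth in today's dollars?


Formula: Real value = nominal / (1 + inflation)^years
Price level: (1 + 0.0221)^9 = 1.21742
Real value = $55,800.00 / 1.21742 = $45,834.63

$45,834.63


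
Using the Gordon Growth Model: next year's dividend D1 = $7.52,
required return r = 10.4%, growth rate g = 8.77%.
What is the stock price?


Formula: P = D1 / (r - g)
Spread: r - g = 0.104 - 0.0877 = 0.0163
Substituting: P = $7.52 / 0.0163
P = $461.35

$461.35


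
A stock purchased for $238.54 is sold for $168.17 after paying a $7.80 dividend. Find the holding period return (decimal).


Formula: HPR = (P1 - P0 + D) / P0
Gain: $168.17 - $238.54 + $7.80 = -$62.57
HPR = -$62.57 / $238.54 = -0.2623

-0.2623


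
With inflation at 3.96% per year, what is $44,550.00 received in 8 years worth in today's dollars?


Formula: Real value = nominal / (1 + inflation)^years
Price level: (1 + 0.0396)^8 = 1.364364
Real value = $44,550.00 / 1.364364 = $32,652.58

$32,652.58


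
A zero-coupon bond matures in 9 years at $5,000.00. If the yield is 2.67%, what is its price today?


Formula: Price = FV / (1 + r)^n
Substituting: Price = $5,000.00 / (1 + 0.0267)^9
Discount factor: (1.0267)^9 = 1.267629
Price = $5,000.00 / 1.267629 = $3,944.37

$3,944.37


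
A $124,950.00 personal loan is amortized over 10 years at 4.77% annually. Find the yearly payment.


Formula: PMT = PV * r / (1 - (1+r)^(-n))
Denominator: 1 - (1 + 0.0477)^(-10) = 0.372476
Numerator: $124,950.00 * 0.0477 = 5960.115
PMT = 5960.115 / 0.372476 = $16,001.35

$16,001.35


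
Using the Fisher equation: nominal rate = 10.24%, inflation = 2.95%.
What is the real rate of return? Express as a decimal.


Formula: (1 + r_real) = (1 + r_nom) / (1 + inflation)
Substituting: (1 + r_real) = 1.1024 / 1.0295
(1 + r_real) = 1.070811
r_real = 1.070811 - 1 = 0.070811

0.070811


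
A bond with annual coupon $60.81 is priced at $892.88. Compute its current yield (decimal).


Formula: Current yield = annual coupon / price
Substituting: CY = $60.81 / $892.88
CY = 0.068105

0.068105


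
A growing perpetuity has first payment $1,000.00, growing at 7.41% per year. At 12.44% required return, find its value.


Formula: PV = C / (r - g)
Spread: r - g = 0.1244 - 0.0741 = 0.0503
Substituting: PV = $1,000.00 / 0.0503
PV = $19,880.72

$19,880.72


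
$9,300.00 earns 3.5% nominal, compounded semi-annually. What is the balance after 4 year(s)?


Formula: FV = P * (1 + r/m)^(m*t)
Period rate: r/m = 0.035 / 2 = 0.0175
Total periods: m*t = 2 * 4 = 8
Growth factor: (1 + 0.0175)^8 = 1.148882
FV = $9,300.00 * 1.148882 = $10,684.60

$10,684.60


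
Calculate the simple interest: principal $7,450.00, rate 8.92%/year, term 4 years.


Formula: I = P * r * t
Substituting: I = $7,450.00 * 0.0892 * 4
Step: I = $7,450.00 * 0.3568
I = $2,658.16

$2,658.16


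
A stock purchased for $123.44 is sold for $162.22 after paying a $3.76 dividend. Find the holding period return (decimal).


Formula: HPR = (P1 - P0 + D) / P0
Gain: $162.22 - $123.44 + $3.76 = $42.54
HPR = $42.54 / $123.44 = 0.3446

0.3446


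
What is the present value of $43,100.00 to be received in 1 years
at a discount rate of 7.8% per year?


Formula: PV = FV / (1 + r)^n
Substituting: PV = $43,100.00 / (1 + 0.078)^1
Discount factor: (1.078)^1 = 1.078
PV = $43,100.00 / 1.078 = $39,981.45

$39,981.45


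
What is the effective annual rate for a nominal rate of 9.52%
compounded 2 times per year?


Formula: EAR = (1 + r/m)^m - 1
Period rate: r/m = 0.0952 / 2 = 0.0476
Compounding: (1 + 0.0476)^2 = 1.097466
EAR = 1.097466 - 1 = 0.097466

0.097466


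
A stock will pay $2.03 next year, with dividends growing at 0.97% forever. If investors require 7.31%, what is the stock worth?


Formula: P = D1 / (r - g)
Spread: r - g = 0.0731 - 0.0097 = 0.0634
Substituting: P = $2.03 / 0.0634
P = $32.02

$32.02


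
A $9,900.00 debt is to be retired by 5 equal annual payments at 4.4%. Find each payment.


Formula: PMT = PV * r / (1 - (1+r)^(-n))
Denominator: 1 - (1 + 0.044)^(-5) = 0.193698
Numerator: $9,900.00 * 0.044 = 435.6
PMT = 435.6 / 0.193698 = $2,248.86

$2,248.86


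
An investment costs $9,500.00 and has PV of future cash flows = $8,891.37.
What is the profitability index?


Formula: PI = PV(cash flows) / initial investment
Substituting: PI = $8,891.37 / $9,500.00
PI = 0.9359

0.9359


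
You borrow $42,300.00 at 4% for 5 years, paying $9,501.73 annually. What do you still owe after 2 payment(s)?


Formula: Balance = PV*(1+r)^k - PMT*((1+r)^k - 1)/r
Growth: (1 + 0.04)^2 = 1.0816
Accumulated factor: ((1+r)^k - 1)/r = 2.04
Balance = $42,300.00 * 1.0816 - $9,501.73 * 2.04
Balance = $26,368.15

$26,368.15


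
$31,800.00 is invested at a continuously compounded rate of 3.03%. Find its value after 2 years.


Formula: FV = P * e^(r*t)
Exponent: r*t = 0.0303 * 2 = 0.0606
e^(0.0606) = 1.062474
FV = $31,800.00 * 1.062474 = $33,786.67

$33,786.67


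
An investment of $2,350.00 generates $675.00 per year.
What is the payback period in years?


Formula: Payback = investment / annual cash flow
Substituting: Payback = $2,350.00 / $675.00
Payback = 3.4815 years

3.4815 years


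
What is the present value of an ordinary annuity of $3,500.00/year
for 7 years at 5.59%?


Formula: PV = PMT * (1 - (1+r)^(-n)) / r
Discount factor: (1 + 0.0559)^(-7) = 0.683346
Bracket: 1 - 0.683346 = 0.316654
PV = $3,500.00 * 0.316654 / 0.0559 = $19,826.30

$19,826.30


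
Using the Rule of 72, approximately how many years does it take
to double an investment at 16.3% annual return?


Formula: Years ≈ 72 / r
Substituting: Years ≈ 72 / 16.3
Years ≈ 4.4

4.4 years


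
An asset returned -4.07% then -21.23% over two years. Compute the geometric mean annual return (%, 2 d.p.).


Formula: Geometric mean = ((1+r1)*(1+r2))^(1/2) - 1
Product: (1 + -0.0407) * (1 + -0.2123) = 0.9593 * 0.7877 = 0.755641
Square root: 0.755641^0.5 = 0.869276
Geometric mean = 0.869276 - 1 = -0.130724
As percentage: -13.07%

-13.07%


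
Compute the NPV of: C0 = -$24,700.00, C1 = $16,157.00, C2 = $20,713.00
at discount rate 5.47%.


Formula: NPV = C0 + C1/(1+r) + C2/(1+r)^2
Discount C1: $16,157.00 / (1 + 0.0547) = $15,319.05
Discount C2: $20,713.00 / (1 + 0.0547)^2 = $18,620.23
NPV = -$24,700.00 + $15,319.05 + $18,620.23 = $9,239.28

$9,239.28


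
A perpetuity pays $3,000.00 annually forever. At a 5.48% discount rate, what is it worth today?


Formula: PV = C / r
Substituting: PV = $3,000.00 / 0.0548
PV = $54,744.53

$54,744.53


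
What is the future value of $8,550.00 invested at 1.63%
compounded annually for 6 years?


Formula: FV = P * (1 + r)^n
Substituting: FV = $8,550.00 * (1 + 0.0163)^6
Growth factor: (1.0163)^6 = 1.101873
FV = $8,550.00 * 1.101873 = $9,421.01

$9,421.01


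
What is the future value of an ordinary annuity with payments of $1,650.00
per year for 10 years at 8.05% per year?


Formula: FV = PMT * ((1+r)^n - 1) / r
Growth factor: (1 + 0.0805)^10 = 2.168941
Numerator: 2.168941 - 1 = 1.168941
FV = $1,650.00 * 1.168941 / 0.0805 = $23,959.66

$23,959.66


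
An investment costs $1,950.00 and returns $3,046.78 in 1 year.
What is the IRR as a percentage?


Formula: IRR = C1/C0 - 1
Substituting: IRR = $3,046.78 / $1,950.00 - 1
Ratio: 1.562451 - 1 = 0.562451
IRR = 56.2451%

56.2451%


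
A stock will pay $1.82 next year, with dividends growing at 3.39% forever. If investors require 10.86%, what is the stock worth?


Formula: P = D1 / (r - g)
Spread: r - g = 0.1086 - 0.0339 = 0.0747
Substituting: P = $1.82 / 0.0747
P = $24.36

$24.36


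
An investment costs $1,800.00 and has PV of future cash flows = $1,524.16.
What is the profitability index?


Formula: PI = PV(cash flows) / initial investment
Substituting: PI = $1,524.16 / $1,800.00
PI = 0.8468

0.8468


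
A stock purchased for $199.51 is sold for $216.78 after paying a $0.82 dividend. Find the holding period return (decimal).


Formula: HPR = (P1 - P0 + D) / P0
Gain: $216.78 - $199.51 + $0.82 = $18.09
HPR = $18.09 / $199.51 = 0.0907

0.0907


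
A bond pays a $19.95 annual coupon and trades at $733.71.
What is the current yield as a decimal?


Formula: Current yield = annual coupon / price
Substituting: CY = $19.95 / $733.71
CY = 0.027191

0.027191


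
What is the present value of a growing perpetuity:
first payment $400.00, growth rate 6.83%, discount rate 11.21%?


Formula: PV = C / (r - g)
Spread: r - g = 0.1121 - 0.0683 = 0.0438
Substituting: PV = $400.00 / 0.0438
PV = $9,132.42

$9,132.42


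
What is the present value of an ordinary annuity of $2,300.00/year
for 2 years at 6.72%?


Formula: PV = PMT * (1 - (1+r)^(-n)) / r
Discount factor: (1 + 0.0672)^(-2) = 0.878028
Bracket: 1 - 0.878028 = 0.121972
PV = $2,300.00 * 0.121972 / 0.0672 = $4,174.64

$4,174.64


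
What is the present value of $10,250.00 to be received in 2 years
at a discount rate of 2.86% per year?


Formula: PV = FV / (1 + r)^n
Substituting: PV = $10,250.00 / (1 + 0.0286)^2
Discount factor: (1.0286)^2 = 1.058018
PV = $10,250.00 / 1.058018 = $9,687.93

$9,687.93


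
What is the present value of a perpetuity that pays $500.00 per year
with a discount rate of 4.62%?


Formula: PV = C / r
Substituting: PV = $500.00 / 0.0462
PV = $10,822.51

$10,822.51


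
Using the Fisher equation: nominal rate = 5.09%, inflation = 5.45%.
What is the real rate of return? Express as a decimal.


Formula: (1 + r_real) = (1 + r_nom) / (1 + inflation)
Substituting: (1 + r_real) = 1.0509 / 1.0545
(1 + r_real) = 0.996586
r_real = 0.996586 - 1 = -0.003414

-0.003414


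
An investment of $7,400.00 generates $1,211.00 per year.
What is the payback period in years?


Formula: Payback = investment / annual cash flow
Substituting: Payback = $7,400.00 / $1,211.00
Payback = 6.1107 years

6.1107 years


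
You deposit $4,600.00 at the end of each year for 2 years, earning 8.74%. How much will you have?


Formula: FV = PMT * ((1+r)^n - 1) / r
Growth factor: (1 + 0.0874)^2 = 1.182439
Numerator: 1.182439 - 1 = 0.182439
FV = $4,600.00 * 0.182439 / 0.0874 = $9,602.04

$9,602.04


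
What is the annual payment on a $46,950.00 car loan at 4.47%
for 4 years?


Formula: PMT = PV * r / (1 - (1+r)^(-n))
Denominator: 1 - (1 + 0.0447)^(-4) = 0.160475
Numerator: $46,950.00 * 0.0447 = 2098.665
PMT = 2098.665 / 0.160475 = $13,077.83

$13,077.83


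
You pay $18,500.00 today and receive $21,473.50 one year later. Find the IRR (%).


Formula: IRR = C1/C0 - 1
Substituting: IRR = $21,473.50 / $18,500.00 - 1
Ratio: 1.16073 - 1 = 0.16073
IRR = 16.073%

16.073%


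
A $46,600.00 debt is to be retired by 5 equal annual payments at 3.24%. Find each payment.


Formula: PMT = PV * r / (1 - (1+r)^(-n))
Denominator: 1 - (1 + 0.0324)^(-5) = 0.147371
Numerator: $46,600.00 * 0.0324 = 1509.84
PMT = 1509.84 / 0.147371 = $10,245.15

$10,245.15


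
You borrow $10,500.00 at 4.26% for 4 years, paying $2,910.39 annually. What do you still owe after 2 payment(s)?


Formula: Balance = PV*(1+r)^k - PMT*((1+r)^k - 1)/r
Growth: (1 + 0.0426)^2 = 1.087015
Accumulated factor: ((1+r)^k - 1)/r = 2.0426
Balance = $10,500.00 * 1.087015 - $2,910.39 * 2.0426
Balance = $5,468.89

$5,468.89


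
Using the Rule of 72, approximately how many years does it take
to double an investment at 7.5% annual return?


Formula: Years ≈ 72 / r
Substituting: Years ≈ 72 / 7.5
Years ≈ 9.6

9.6 years


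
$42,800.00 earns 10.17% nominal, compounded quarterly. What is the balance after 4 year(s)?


Formula: FV = P * (1 + r/m)^(m*t)
Period rate: r/m = 0.1017 / 4 = 0.025425
Total periods: m*t = 4 * 4 = 16
Growth factor: (1 + 0.025425)^16 = 1.494385
FV = $42,800.00 * 1.494385 = $63,959.67

$63,959.67


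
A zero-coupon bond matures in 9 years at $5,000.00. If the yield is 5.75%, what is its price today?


Formula: Price = FV / (1 + r)^n
Substituting: Price = $5,000.00 / (1 + 0.0575)^9
Discount factor: (1.0575)^9 = 1.653954
Price = $5,000.00 / 1.653954 = $3,023.06

$3,023.06


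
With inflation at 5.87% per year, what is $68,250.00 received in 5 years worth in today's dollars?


Formula: Real value = nominal / (1 + inflation)^years
Price level: (1 + 0.0587)^5 = 1.33004
Real value = $68,250.00 / 1.33004 = $51,314.26

$51,314.26


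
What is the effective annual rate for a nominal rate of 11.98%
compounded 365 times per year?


Formula: EAR = (1 + r/m)^m - 1
Period rate: r/m = 0.1198 / 365 = 0.000328
Compounding: (1 + 0.000328)^365 = 1.127249
EAR = 1.127249 - 1 = 0.127249

0.127249


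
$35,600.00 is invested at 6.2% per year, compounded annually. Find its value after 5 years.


Formula: FV = P * (1 + r)^n
Substituting: FV = $35,600.00 * (1 + 0.062)^5
Growth factor: (1.062)^5 = 1.350898
FV = $35,600.00 * 1.350898 = $48,091.97

$48,091.97


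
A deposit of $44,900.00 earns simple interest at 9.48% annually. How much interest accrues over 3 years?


Formula: I = P * r * t
Substituting: I = $44,900.00 * 0.0948 * 3
Step: I = $44,900.00 * 0.2844
I = $12,769.56

$12,769.56


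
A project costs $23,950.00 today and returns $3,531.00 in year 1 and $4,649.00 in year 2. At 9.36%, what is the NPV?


Formula: NPV = C0 + C1/(1+r) + C2/(1+r)^2
Discount C1: $3,531.00 / (1 + 0.0936) = $3,228.79
Discount C2: $4,649.00 / (1 + 0.0936)^2 = $3,887.25
NPV = -$23,950.00 + $3,228.79 + $3,887.25 = -$16,833.96

-$16,833.96


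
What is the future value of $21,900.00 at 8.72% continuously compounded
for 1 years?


Formula: FV = P * e^(r*t)
Exponent: r*t = 0.0872 * 1 = 0.0872
e^(0.0872) = 1.091115
FV = $21,900.00 * 1.091115 = $23,895.42

$23,895.42


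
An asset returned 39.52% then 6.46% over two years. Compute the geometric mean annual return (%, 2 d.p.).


Formula: Geometric mean = ((1+r1)*(1+r2))^(1/2) - 1
Product: (1 + 0.3952) * (1 + 0.0646) = 1.3952 * 1.0646 = 1.48533
Square root: 1.48533^0.5 = 1.218741
Geometric mean = 1.218741 - 1 = 0.218741
As percentage: 21.87%

21.87%


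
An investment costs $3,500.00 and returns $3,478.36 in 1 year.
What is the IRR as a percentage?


Formula: IRR = C1/C0 - 1
Substituting: IRR = $3,478.36 / $3,500.00 - 1
Ratio: 0.993817 - 1 = -0.006183
IRR = -0.6183%

-0.6183%


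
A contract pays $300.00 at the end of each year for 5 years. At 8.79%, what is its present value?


Formula: PV = PMT * (1 - (1+r)^(-n)) / r
Discount factor: (1 + 0.0879)^(-5) = 0.656229
Bracket: 1 - 0.656229 = 0.343771
PV = $300.00 * 0.343771 / 0.0879 = $1,173.28

$1,173.28


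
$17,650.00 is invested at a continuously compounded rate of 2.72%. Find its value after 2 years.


Formula: FV = P * e^(r*t)
Exponent: r*t = 0.0272 * 2 = 0.0544
e^(0.0544) = 1.055907
FV = $17,650.00 * 1.055907 = $18,636.76

$18,636.76


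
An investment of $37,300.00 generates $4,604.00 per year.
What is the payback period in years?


Formula: Payback = investment / annual cash flow
Substituting: Payback = $37,300.00 / $4,604.00
Payback = 8.1017 years

8.1017 years


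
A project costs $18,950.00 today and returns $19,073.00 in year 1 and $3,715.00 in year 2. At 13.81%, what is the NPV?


Formula: NPV = C0 + C1/(1+r) + C2/(1+r)^2
Discount C1: $19,073.00 / (1 + 0.1381) = $16,758.63
Discount C2: $3,715.00 / (1 + 0.1381)^2 = $2,868.12
NPV = -$18,950.00 + $16,758.63 + $2,868.12 = $676.76

$676.76


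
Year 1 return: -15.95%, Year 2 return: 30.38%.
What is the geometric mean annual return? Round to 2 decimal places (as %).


Formula: Geometric mean = ((1+r1)*(1+r2))^(1/2) - 1
Product: (1 + -0.1595) * (1 + 0.3038) = 0.8405 * 1.3038 = 1.095844
Square root: 1.095844^0.5 = 1.046826
Geometric mean = 1.046826 - 1 = 0.046826
As percentage: 4.68%

4.68%


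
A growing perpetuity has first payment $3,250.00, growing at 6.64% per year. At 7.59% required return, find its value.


Formula: PV = C / (r - g)
Spread: r - g = 0.0759 - 0.0664 = 0.0095
Substituting: PV = $3,250.00 / 0.0095
PV = $342,105.26

$342,105.26


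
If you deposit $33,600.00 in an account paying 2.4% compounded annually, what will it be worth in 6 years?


Formula: FV = P * (1 + r)^n
Substituting: FV = $33,600.00 * (1 + 0.024)^6
Growth factor: (1.024)^6 = 1.152922
FV = $33,600.00 * 1.152922 = $38,738.16

$38,738.16


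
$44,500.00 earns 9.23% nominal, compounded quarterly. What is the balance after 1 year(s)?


Formula: FV = P * (1 + r/m)^(m*t)
Period rate: r/m = 0.0923 / 4 = 0.023075
Total periods: m*t = 4 * 1 = 4
Growth factor: (1 + 0.023075)^4 = 1.095544
FV = $44,500.00 * 1.095544 = $48,751.72

$48,751.72


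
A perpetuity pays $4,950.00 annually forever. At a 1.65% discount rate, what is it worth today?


Formula: PV = C / r
Substituting: PV = $4,950.00 / 0.0165
PV = $300,000.00

$300,000.00


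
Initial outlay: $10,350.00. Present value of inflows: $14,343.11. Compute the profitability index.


Formula: PI = PV(cash flows) / initial investment
Substituting: PI = $14,343.11 / $10,350.00
PI = 1.3858

1.3858


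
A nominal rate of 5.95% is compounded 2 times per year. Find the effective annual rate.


Formula: EAR = (1 + r/m)^m - 1
Period rate: r/m = 0.0595 / 2 = 0.02975
Compounding: (1 + 0.02975)^2 = 1.060385
EAR = 1.060385 - 1 = 0.060385

0.060385


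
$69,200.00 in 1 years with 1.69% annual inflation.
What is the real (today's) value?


Formula: Real value = nominal / (1 + inflation)^years
Price level: (1 + 0.0169)^1 = 1.0169
Real value = $69,200.00 / 1.0169 = $68,049.96

$68,049.96


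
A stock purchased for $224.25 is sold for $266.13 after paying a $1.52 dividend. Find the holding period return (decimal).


Formula: HPR = (P1 - P0 + D) / P0
Gain: $266.13 - $224.25 + $1.52 = $43.40
HPR = $43.40 / $224.25 = 0.1935

0.1935


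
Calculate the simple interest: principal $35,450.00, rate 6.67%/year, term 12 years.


Formula: I = P * r * t
Substituting: I = $35,450.00 * 0.0667 * 12
Step: I = $35,450.00 * 0.8004
I = $28,374.18

$28,374.18


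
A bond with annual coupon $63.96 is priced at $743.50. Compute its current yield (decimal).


Formula: Current yield = annual coupon / price
Substituting: CY = $63.96 / $743.50
CY = 0.086026

0.086026


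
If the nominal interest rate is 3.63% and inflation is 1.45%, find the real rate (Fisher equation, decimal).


Formula: (1 + r_real) = (1 + r_nom) / (1 + inflation)
Substituting: (1 + r_real) = 1.0363 / 1.0145
(1 + r_real) = 1.021488
r_real = 1.021488 - 1 = 0.021488

0.021488


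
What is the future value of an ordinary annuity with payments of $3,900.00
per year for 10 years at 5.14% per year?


Formula: FV = PMT * ((1+r)^n - 1) / r
Growth factor: (1 + 0.0514)^10 = 1.650744
Numerator: 1.650744 - 1 = 0.650744
FV = $3,900.00 * 0.650744 / 0.0514 = $49,375.52

$49,375.52


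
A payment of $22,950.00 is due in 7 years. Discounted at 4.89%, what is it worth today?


Formula: PV = FV / (1 + r)^n
Substituting: PV = $22,950.00 / (1 + 0.0489)^7
Discount factor: (1.0489)^7 = 1.396814
PV = $22,950.00 / 1.396814 = $16,430.25

$16,430.25


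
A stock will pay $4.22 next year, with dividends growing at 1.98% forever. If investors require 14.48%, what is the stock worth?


Formula: P = D1 / (r - g)
Spread: r - g = 0.1448 - 0.0198 = 0.125
Substituting: P = $4.22 / 0.125
P = $33.76

$33.76


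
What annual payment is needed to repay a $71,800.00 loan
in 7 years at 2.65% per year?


Formula: PMT = PV * r / (1 - (1+r)^(-n))
Denominator: 1 - (1 + 0.0265)^(-7) = 0.167302
Numerator: $71,800.00 * 0.0265 = 1902.7
PMT = 1902.7 / 0.167302 = $11,372.82

$11,372.82


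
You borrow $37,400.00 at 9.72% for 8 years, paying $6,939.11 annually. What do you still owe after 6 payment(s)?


Formula: Balance = PV*(1+r)^k - PMT*((1+r)^k - 1)/r
Growth: (1 + 0.0972)^6 = 1.744676
Accumulated factor: ((1+r)^k - 1)/r = 7.661276
Balance = $37,400.00 * 1.744676 - $6,939.11 * 7.661276
Balance = $12,088.45

$12,088.45


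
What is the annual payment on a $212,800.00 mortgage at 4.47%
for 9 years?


Formula: PMT = PV * r / (1 - (1+r)^(-n))
Denominator: 1 - (1 + 0.0447)^(-9) = 0.325354
Numerator: $212,800.00 * 0.0447 = 9512.16
PMT = 9512.16 / 0.325354 = $29,236.30

$29,236.30


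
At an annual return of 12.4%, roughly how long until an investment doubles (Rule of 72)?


Formula: Years ≈ 72 / r
Substituting: Years ≈ 72 / 12.4
Years ≈ 5.8

5.8 years


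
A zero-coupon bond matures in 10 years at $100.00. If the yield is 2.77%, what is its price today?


Formula: Price = FV / (1 + r)^n
Substituting: Price = $100.00 / (1 + 0.0277)^10
Discount factor: (1.0277)^10 = 1.314206
Price = $100.00 / 1.314206 = $76.09

$76.09


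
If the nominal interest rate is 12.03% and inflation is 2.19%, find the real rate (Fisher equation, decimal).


Formula: (1 + r_real) = (1 + r_nom) / (1 + inflation)
Substituting: (1 + r_real) = 1.1203 / 1.0219
(1 + r_real) = 1.096291
r_real = 1.096291 - 1 = 0.096291

0.096291


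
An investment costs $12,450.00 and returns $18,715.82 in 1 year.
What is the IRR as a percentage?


Formula: IRR = C1/C0 - 1
Substituting: IRR = $18,715.82 / $12,450.00 - 1
Ratio: 1.503279 - 1 = 0.503279
IRR = 50.3279%

50.3279%


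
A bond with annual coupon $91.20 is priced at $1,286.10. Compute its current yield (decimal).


Formula: Current yield = annual coupon / price
Substituting: CY = $91.20 / $1,286.10
CY = 0.070912

0.070912


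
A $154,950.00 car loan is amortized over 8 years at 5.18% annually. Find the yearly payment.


Formula: PMT = PV * r / (1 - (1+r)^(-n))
Denominator: 1 - (1 + 0.0518)^(-8) = 0.332372
Numerator: $154,950.00 * 0.0518 = 8026.41
PMT = 8026.41 / 0.332372 = $24,148.89

$24,148.89


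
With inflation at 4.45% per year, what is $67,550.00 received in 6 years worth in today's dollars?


Formula: Real value = nominal / (1 + inflation)^years
Price level: (1 + 0.0445)^6 = 1.298526
Real value = $67,550.00 / 1.298526 = $52,020.52

$52,020.52


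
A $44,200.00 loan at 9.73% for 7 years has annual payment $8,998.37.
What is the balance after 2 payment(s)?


Formula: Balance = PV*(1+r)^k - PMT*((1+r)^k - 1)/r
Growth: (1 + 0.0973)^2 = 1.204067
Accumulated factor: ((1+r)^k - 1)/r = 2.0973
Balance = $44,200.00 * 1.204067 - $8,998.37 * 2.0973
Balance = $34,347.49

$34,347.49


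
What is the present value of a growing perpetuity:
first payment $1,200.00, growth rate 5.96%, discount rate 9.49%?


Formula: PV = C / (r - g)
Spread: r - g = 0.0949 - 0.0596 = 0.0353
Substituting: PV = $1,200.00 / 0.0353
PV = $33,994.33

$33,994.33


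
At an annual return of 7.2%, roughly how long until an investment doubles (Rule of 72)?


Formula: Years ≈ 72 / r
Substituting: Years ≈ 72 / 7.2
Years ≈ 10.0

10.0 years


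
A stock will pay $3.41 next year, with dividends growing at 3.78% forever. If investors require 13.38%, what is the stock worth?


Formula: P = D1 / (r - g)
Spread: r - g = 0.1338 - 0.0378 = 0.096
Substituting: P = $3.41 / 0.096
P = $35.52

$35.52


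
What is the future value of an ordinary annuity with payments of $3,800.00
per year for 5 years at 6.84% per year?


Formula: FV = PMT * ((1+r)^n - 1) / r
Growth factor: (1 + 0.0684)^5 = 1.392097
Numerator: 1.392097 - 1 = 0.392097
FV = $3,800.00 * 0.392097 / 0.0684 = $21,783.15

$21,783.15


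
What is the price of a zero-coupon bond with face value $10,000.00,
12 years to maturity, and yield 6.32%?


Formula: Price = FV / (1 + r)^n
Substituting: Price = $10,000.00 / (1 + 0.0632)^12
Discount factor: (1.0632)^12 = 2.086314
Price = $10,000.00 / 2.086314 = $4,793.14

$4,793.14


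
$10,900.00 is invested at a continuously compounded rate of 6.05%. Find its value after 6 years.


Formula: FV = P * e^(r*t)
Exponent: r*t = 0.0605 * 6 = 0.363
e^(0.363) = 1.437636
FV = $10,900.00 * 1.437636 = $15,670.23

$15,670.23


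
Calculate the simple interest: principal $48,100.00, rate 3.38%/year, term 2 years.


Formula: I = P * r * t
Substituting: I = $48,100.00 * 0.0338 * 2
Step: I = $48,100.00 * 0.0676
I = $3,251.56

$3,251.56


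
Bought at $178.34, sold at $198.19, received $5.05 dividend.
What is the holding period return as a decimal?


Formula: HPR = (P1 - P0 + D) / P0
Gain: $198.19 - $178.34 + $5.05 = $24.90
HPR = $24.90 / $178.34 = 0.1396

0.1396


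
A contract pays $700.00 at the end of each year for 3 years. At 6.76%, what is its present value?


Formula: PV = PMT * (1 - (1+r)^(-n)) / r
Discount factor: (1 + 0.0676)^(-3) = 0.821815
Bracket: 1 - 0.821815 = 0.178185
PV = $700.00 * 0.178185 / 0.0676 = $1,845.11

$1,845.11


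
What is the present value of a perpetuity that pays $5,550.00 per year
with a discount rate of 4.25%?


Formula: PV = C / r
Substituting: PV = $5,550.00 / 0.0425
PV = $130,588.24

$130,588.24


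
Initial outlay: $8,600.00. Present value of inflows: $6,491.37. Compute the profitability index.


Formula: PI = PV(cash flows) / initial investment
Substituting: PI = $6,491.37 / $8,600.00
PI = 0.7548

0.7548


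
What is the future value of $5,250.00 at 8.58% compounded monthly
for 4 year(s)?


Formula: FV = P * (1 + r/m)^(m*t)
Period rate: r/m = 0.0858 / 12 = 0.00715
Total periods: m*t = 12 * 4 = 48
Growth factor: (1 + 0.00715)^48 = 1.407731
FV = $5,250.00 * 1.407731 = $7,390.59

$7,390.59


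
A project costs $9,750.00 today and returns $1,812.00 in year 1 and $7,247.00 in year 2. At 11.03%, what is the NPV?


Formula: NPV = C0 + C1/(1+r) + C2/(1+r)^2
Discount C1: $1,812.00 / (1 + 0.1103) = $1,631.99
Discount C2: $7,247.00 / (1 + 0.1103)^2 = $5,878.65
NPV = -$9,750.00 + $1,631.99 + $5,878.65 = -$2,239.36

-$2,239.36


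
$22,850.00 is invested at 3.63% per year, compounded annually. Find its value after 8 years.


Formula: FV = P * (1 + r)^n
Substituting: FV = $22,850.00 * (1 + 0.0363)^8
Growth factor: (1.0363)^8 = 1.330099
FV = $22,850.00 * 1.330099 = $30,392.76

$30,392.76


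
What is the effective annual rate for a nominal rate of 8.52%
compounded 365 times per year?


Formula: EAR = (1 + r/m)^m - 1
Period rate: r/m = 0.0852 / 365 = 0.000233
Compounding: (1 + 0.000233)^365 = 1.088924
EAR = 1.088924 - 1 = 0.088924

0.088924


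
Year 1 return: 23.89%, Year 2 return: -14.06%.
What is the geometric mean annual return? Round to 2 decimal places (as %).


Formula: Geometric mean = ((1+r1)*(1+r2))^(1/2) - 1
Product: (1 + 0.2389) * (1 + -0.1406) = 1.2389 * 0.8594 = 1.064711
Square root: 1.064711^0.5 = 1.031848
Geometric mean = 1.031848 - 1 = 0.031848
As percentage: 3.18%

3.18%


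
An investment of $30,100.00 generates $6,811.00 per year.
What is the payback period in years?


Formula: Payback = investment / annual cash flow
Substituting: Payback = $30,100.00 / $6,811.00
Payback = 4.4193 years

4.4193 years


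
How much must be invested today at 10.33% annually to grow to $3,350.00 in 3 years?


Formula: PV = FV / (1 + r)^n
Substituting: PV = $3,350.00 / (1 + 0.1033)^3
Discount factor: (1.1033)^3 = 1.343015
PV = $3,350.00 / 1.343015 = $2,494.39

$2,494.39


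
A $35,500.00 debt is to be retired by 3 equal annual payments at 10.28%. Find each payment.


Formula: PMT = PV * r / (1 - (1+r)^(-n))
Denominator: 1 - (1 + 0.1028)^(-3) = 0.254393
Numerator: $35,500.00 * 0.1028 = 3649.4
PMT = 3649.4 / 0.254393 = $14,345.50

$14,345.50


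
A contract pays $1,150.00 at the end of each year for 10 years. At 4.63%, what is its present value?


Formula: PV = PMT * (1 - (1+r)^(-n)) / r
Discount factor: (1 + 0.0463)^(-10) = 0.635972
Bracket: 1 - 0.635972 = 0.364028
PV = $1,150.00 * 0.364028 / 0.0463 = $9,041.74

$9,041.74


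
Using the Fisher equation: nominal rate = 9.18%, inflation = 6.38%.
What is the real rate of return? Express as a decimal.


Formula: (1 + r_real) = (1 + r_nom) / (1 + inflation)
Substituting: (1 + r_real) = 1.0918 / 1.0638
(1 + r_real) = 1.026321
r_real = 1.026321 - 1 = 0.026321

0.026321


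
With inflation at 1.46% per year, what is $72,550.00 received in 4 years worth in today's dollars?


Formula: Real value = nominal / (1 + inflation)^years
Price level: (1 + 0.0146)^4 = 1.059691
Real value = $72,550.00 / 1.059691 = $68,463.32

$68,463.32


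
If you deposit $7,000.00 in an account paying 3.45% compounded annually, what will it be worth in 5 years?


Formula: FV = P * (1 + r)^n
Substituting: FV = $7,000.00 * (1 + 0.0345)^5
Growth factor: (1.0345)^5 = 1.18482
FV = $7,000.00 * 1.18482 = $8,293.74

$8,293.74
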